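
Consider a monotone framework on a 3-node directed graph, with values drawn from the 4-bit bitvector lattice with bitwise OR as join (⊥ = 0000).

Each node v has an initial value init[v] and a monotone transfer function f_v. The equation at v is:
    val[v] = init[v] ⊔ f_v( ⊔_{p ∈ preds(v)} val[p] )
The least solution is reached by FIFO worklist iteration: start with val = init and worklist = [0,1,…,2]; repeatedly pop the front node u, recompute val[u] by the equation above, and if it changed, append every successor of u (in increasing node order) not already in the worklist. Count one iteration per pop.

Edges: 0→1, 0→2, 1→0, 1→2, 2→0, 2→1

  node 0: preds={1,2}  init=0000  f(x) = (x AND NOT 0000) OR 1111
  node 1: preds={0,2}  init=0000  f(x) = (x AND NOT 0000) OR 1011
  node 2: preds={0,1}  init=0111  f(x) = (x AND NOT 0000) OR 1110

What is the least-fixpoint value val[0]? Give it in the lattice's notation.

1111

Iteration log — 5 steps:
  step 1. node 0  ⊔preds=0111  new=1111  old=0000  +wl: 
  step 2. node 1  ⊔preds=1111  new=1111  old=0000  +wl: 0
  step 3. node 2  ⊔preds=1111  new=1111  old=0111  +wl: 1
  step 4. node 0  ⊔preds=1111  new=1111  stable
  step 5. node 1  ⊔preds=1111  new=1111  stable

Least fixpoint reached:
  node 0: 1111
  node 1: 1111
  node 2: 1111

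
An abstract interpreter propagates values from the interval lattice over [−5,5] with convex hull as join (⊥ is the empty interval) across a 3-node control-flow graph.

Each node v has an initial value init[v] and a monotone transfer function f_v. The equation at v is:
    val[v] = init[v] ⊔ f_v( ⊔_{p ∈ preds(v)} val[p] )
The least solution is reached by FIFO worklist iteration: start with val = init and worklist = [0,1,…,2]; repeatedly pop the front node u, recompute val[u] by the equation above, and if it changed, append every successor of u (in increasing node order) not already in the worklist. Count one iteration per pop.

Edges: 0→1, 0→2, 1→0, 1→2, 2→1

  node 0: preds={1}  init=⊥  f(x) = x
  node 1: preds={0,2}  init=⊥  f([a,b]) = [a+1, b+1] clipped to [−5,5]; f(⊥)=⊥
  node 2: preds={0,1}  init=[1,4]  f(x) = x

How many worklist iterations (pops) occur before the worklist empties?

Iteration log — 6 steps:
  step 1. node 0  ⊔preds=⊥  new=⊥  stable
  step 2. node 1  ⊔preds=[1,4]  new=[2,5]  old=⊥  +wl: 0
  step 3. node 2  ⊔preds=[2,5]  new=[1,5]  old=[1,4]  +wl: 1
  step 4. node 0  ⊔preds=[2,5]  new=[2,5]  old=⊥  +wl: 2
  step 5. node 1  ⊔preds=[1,5]  new=[2,5]  stable
  step 6. node 2  ⊔preds=[2,5]  new=[1,5]  stable

Least fixpoint reached:
  node 0: [2,5]
  node 1: [2,5]
  node 2: [1,5]

6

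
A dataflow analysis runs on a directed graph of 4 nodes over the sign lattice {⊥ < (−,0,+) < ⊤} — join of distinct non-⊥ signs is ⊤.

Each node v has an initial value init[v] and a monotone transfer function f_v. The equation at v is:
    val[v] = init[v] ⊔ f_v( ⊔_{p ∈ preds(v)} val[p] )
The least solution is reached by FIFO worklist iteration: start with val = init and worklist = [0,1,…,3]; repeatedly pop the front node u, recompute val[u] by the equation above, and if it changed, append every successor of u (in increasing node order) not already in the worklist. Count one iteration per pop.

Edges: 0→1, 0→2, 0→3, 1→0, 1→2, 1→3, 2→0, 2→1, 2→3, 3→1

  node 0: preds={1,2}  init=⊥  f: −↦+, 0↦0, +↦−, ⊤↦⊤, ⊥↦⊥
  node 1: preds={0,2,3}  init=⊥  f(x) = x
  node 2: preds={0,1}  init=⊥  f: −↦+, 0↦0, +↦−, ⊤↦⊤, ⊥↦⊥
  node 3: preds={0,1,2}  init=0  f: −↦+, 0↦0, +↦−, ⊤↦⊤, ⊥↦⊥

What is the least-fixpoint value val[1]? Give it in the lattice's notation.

Trace (8 dequeues):
  [1] u=0 | in ⊥ | out ⊥ | ==
  [2] u=1 | in 0 | out 0 | prev ⊥ | push {0}
  [3] u=2 | in 0 | out 0 | prev ⊥ | push {1}
  [4] u=3 | in 0 | out 0 | ==
  [5] u=0 | in 0 | out 0 | prev ⊥ | push {2,3}
  [6] u=1 | in 0 | out 0 | ==
  [7] u=2 | in 0 | out 0 | ==
  [8] u=3 | in 0 | out 0 | ==

Converged values:
  [0] 0
  [1] 0
  [2] 0
  [3] 0

0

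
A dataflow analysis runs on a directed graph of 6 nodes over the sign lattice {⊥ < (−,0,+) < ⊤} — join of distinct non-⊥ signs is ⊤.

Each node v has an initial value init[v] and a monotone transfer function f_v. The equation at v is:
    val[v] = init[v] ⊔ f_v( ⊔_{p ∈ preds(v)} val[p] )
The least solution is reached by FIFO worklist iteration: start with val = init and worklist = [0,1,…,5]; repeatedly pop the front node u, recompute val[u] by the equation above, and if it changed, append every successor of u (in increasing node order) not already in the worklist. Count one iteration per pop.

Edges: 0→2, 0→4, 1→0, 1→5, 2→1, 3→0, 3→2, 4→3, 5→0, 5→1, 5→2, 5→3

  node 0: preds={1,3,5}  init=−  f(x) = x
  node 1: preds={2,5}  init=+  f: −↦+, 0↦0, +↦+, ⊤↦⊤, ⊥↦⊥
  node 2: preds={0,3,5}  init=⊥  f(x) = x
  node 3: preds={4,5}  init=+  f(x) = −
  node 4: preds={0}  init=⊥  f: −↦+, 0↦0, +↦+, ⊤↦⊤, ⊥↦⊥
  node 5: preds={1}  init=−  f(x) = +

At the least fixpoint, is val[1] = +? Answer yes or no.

Trace (11 dequeues):
  [1] u=0 | in ⊤ | out ⊤ | prev − | push {}
  [2] u=1 | in − | out + | ==
  [3] u=2 | in ⊤ | out ⊤ | prev ⊥ | push {1}
  [4] u=3 | in − | out ⊤ | prev + | push {0,2}
  [5] u=4 | in ⊤ | out ⊤ | prev ⊥ | push {3}
  [6] u=5 | in + | out ⊤ | prev − | push {}
  [7] u=1 | in ⊤ | out ⊤ | prev + | push {5}
  [8] u=0 | in ⊤ | out ⊤ | ==
  [9] u=2 | in ⊤ | out ⊤ | ==
  [10] u=3 | in ⊤ | out ⊤ | ==
  [11] u=5 | in ⊤ | out ⊤ | ==

Converged values:
  [0] ⊤
  [1] ⊤
  [2] ⊤
  [3] ⊤
  [4] ⊤
  [5] ⊤

no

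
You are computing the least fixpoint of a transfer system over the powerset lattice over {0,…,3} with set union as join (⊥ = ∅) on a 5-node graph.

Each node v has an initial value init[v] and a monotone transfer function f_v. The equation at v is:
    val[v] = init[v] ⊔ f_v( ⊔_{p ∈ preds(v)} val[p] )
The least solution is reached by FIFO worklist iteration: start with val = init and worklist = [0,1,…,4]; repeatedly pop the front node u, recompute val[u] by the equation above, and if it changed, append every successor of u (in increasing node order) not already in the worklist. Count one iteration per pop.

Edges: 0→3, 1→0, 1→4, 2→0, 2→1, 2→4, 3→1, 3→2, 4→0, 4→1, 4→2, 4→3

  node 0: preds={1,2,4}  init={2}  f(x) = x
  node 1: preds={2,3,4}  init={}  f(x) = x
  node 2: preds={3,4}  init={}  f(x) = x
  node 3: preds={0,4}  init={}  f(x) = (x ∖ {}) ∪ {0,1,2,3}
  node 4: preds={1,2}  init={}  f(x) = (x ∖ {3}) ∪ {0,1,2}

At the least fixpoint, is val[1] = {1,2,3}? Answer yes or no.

no

Trace (11 dequeues):
  [1] u=0 | in {} | out {2} | ==
  [2] u=1 | in {} | out {} | ==
  [3] u=2 | in {} | out {} | ==
  [4] u=3 | in {2} | out {0,1,2,3} | prev {} | push {1,2}
  [5] u=4 | in {} | out {0,1,2} | prev {} | push {0,3}
  [6] u=1 | in {0,1,2,3} | out {0,1,2,3} | prev {} | push {4}
  [7] u=2 | in {0,1,2,3} | out {0,1,2,3} | prev {} | push {1}
  [8] u=0 | in {0,1,2,3} | out {0,1,2,3} | prev {2} | push {}
  [9] u=3 | in {0,1,2,3} | out {0,1,2,3} | ==
  [10] u=4 | in {0,1,2,3} | out {0,1,2} | ==
  [11] u=1 | in {0,1,2,3} | out {0,1,2,3} | ==

Converged values:
  [0] {0,1,2,3}
  [1] {0,1,2,3}
  [2] {0,1,2,3}
  [3] {0,1,2,3}
  [4] {0,1,2}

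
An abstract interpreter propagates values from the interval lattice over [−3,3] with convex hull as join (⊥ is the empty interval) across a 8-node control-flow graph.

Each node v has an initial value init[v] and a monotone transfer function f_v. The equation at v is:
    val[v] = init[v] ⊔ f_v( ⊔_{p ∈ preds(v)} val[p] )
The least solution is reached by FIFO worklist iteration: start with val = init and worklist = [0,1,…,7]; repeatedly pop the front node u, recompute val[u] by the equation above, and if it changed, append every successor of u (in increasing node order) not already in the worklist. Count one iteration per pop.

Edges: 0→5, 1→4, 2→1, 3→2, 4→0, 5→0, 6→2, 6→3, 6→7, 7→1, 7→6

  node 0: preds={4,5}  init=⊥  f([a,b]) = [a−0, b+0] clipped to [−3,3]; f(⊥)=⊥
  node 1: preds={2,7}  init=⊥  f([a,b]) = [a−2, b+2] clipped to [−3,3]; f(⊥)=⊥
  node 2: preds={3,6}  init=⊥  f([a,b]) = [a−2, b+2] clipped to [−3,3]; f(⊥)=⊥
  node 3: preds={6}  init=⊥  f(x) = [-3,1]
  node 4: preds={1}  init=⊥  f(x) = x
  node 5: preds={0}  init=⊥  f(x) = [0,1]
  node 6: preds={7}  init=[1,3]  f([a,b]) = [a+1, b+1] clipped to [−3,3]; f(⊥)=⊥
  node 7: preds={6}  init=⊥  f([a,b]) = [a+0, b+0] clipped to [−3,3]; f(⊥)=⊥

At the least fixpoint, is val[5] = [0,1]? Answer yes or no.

Trace (17 dequeues):
  [1] u=0 | in ⊥ | out ⊥ | ==
  [2] u=1 | in ⊥ | out ⊥ | ==
  [3] u=2 | in [1,3] | out [-1,3] | prev ⊥ | push {1}
  [4] u=3 | in [1,3] | out [-3,1] | prev ⊥ | push {2}
  [5] u=4 | in ⊥ | out ⊥ | ==
  [6] u=5 | in ⊥ | out [0,1] | prev ⊥ | push {0}
  [7] u=6 | in ⊥ | out [1,3] | ==
  [8] u=7 | in [1,3] | out [1,3] | prev ⊥ | push {6}
  [9] u=1 | in [-1,3] | out [-3,3] | prev ⊥ | push {4}
  [10] u=2 | in [-3,3] | out [-3,3] | prev [-1,3] | push {1}
  [11] u=0 | in [0,1] | out [0,1] | prev ⊥ | push {5}
  [12] u=6 | in [1,3] | out [1,3] | ==
  [13] u=4 | in [-3,3] | out [-3,3] | prev ⊥ | push {0}
  [14] u=1 | in [-3,3] | out [-3,3] | ==
  [15] u=5 | in [0,1] | out [0,1] | ==
  [16] u=0 | in [-3,3] | out [-3,3] | prev [0,1] | push {5}
  [17] u=5 | in [-3,3] | out [0,1] | ==

Converged values:
  [0] [-3,3]
  [1] [-3,3]
  [2] [-3,3]
  [3] [-3,1]
  [4] [-3,3]
  [5] [0,1]
  [6] [1,3]
  [7] [1,3]

yes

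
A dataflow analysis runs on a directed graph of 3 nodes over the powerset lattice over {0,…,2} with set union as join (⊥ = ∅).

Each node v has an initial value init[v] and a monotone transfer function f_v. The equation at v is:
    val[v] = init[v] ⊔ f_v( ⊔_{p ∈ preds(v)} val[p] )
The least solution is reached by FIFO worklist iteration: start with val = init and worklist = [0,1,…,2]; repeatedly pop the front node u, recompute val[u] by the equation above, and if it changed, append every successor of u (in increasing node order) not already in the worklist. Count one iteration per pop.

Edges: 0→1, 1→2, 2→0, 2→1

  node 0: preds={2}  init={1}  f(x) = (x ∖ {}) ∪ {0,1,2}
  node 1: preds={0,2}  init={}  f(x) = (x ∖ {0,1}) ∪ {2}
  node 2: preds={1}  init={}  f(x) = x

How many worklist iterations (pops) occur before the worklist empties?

Worklist (5 pops):
  #1 pop 0: in={} → {0,1,2} (was {1}); enqueue []
  #2 pop 1: in={0,1,2} → {2} (was {}); enqueue []
  #3 pop 2: in={2} → {2} (was {}); enqueue [0,1]
  #4 pop 0: in={2} → {0,1,2} (no change)
  #5 pop 1: in={0,1,2} → {2} (no change)

Fixpoint:
  val[0] = {0,1,2}
  val[1] = {2}
  val[2] = {2}

5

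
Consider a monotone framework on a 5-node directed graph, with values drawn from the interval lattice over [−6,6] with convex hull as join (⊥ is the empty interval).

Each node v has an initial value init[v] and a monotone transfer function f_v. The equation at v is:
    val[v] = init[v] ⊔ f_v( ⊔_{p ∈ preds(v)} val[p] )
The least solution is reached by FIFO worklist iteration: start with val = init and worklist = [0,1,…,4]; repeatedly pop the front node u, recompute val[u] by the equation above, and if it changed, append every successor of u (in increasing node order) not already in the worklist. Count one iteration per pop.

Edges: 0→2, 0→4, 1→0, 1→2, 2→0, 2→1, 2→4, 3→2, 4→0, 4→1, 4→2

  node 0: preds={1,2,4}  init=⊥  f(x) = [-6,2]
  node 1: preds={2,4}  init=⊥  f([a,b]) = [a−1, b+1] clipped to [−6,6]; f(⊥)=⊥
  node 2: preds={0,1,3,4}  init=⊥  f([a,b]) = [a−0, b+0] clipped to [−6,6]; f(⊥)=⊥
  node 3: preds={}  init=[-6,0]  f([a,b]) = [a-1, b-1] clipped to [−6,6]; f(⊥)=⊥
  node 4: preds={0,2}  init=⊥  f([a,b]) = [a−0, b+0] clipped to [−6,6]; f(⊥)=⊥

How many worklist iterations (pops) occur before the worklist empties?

28

Iteration log — 28 steps:
  step 1. node 0  ⊔preds=⊥  new=[-6,2]  old=⊥  +wl: 
  step 2. node 1  ⊔preds=⊥  new=⊥  stable
  step 3. node 2  ⊔preds=[-6,2]  new=[-6,2]  old=⊥  +wl: 0,1
  step 4. node 3  ⊔preds=⊥  new=[-6,0]  stable
  step 5. node 4  ⊔preds=[-6,2]  new=[-6,2]  old=⊥  +wl: 2
  step 6. node 0  ⊔preds=[-6,2]  new=[-6,2]  stable
  step 7. node 1  ⊔preds=[-6,2]  new=[-6,3]  old=⊥  +wl: 0
  step 8. node 2  ⊔preds=[-6,3]  new=[-6,3]  old=[-6,2]  +wl: 1,4
  step 9. node 0  ⊔preds=[-6,3]  new=[-6,2]  stable
  step 10. node 1  ⊔preds=[-6,3]  new=[-6,4]  old=[-6,3]  +wl: 0,2
  step 11. node 4  ⊔preds=[-6,3]  new=[-6,3]  old=[-6,2]  +wl: 1
  step 12. node 0  ⊔preds=[-6,4]  new=[-6,2]  stable
  step 13. node 2  ⊔preds=[-6,4]  new=[-6,4]  old=[-6,3]  +wl: 0,4
  step 14. node 1  ⊔preds=[-6,4]  new=[-6,5]  old=[-6,4]  +wl: 2
  step 15. node 0  ⊔preds=[-6,5]  new=[-6,2]  stable
  step 16. node 4  ⊔preds=[-6,4]  new=[-6,4]  old=[-6,3]  +wl: 0,1
  step 17. node 2  ⊔preds=[-6,5]  new=[-6,5]  old=[-6,4]  +wl: 4
  step 18. node 0  ⊔preds=[-6,5]  new=[-6,2]  stable
  step 19. node 1  ⊔preds=[-6,5]  new=[-6,6]  old=[-6,5]  +wl: 0,2
  step 20. node 4  ⊔preds=[-6,5]  new=[-6,5]  old=[-6,4]  +wl: 1
  step 21. node 0  ⊔preds=[-6,6]  new=[-6,2]  stable
  step 22. node 2  ⊔preds=[-6,6]  new=[-6,6]  old=[-6,5]  +wl: 0,4
  step 23. node 1  ⊔preds=[-6,6]  new=[-6,6]  stable
  step 24. node 0  ⊔preds=[-6,6]  new=[-6,2]  stable
  step 25. node 4  ⊔preds=[-6,6]  new=[-6,6]  old=[-6,5]  +wl: 0,1,2
  step 26. node 0  ⊔preds=[-6,6]  new=[-6,2]  stable
  step 27. node 1  ⊔preds=[-6,6]  new=[-6,6]  stable
  step 28. node 2  ⊔preds=[-6,6]  new=[-6,6]  stable

Least fixpoint reached:
  node 0: [-6,2]
  node 1: [-6,6]
  node 2: [-6,6]
  node 3: [-6,0]
  node 4: [-6,6]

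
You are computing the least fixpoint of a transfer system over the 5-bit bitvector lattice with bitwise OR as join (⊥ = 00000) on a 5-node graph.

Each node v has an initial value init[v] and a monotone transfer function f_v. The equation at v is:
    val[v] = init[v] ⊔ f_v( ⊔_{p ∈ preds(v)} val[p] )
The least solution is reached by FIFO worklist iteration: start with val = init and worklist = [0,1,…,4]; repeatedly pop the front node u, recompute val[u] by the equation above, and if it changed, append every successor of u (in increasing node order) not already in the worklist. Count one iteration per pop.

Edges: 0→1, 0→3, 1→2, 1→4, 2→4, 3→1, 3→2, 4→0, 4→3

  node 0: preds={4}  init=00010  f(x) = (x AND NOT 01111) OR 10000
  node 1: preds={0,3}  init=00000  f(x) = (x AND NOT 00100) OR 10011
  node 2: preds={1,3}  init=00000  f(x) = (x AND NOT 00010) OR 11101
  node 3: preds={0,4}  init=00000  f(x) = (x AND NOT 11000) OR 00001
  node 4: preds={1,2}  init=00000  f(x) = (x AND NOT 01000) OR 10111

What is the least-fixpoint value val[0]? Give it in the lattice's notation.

10010

Trace (11 dequeues):
  [1] u=0 | in 00000 | out 10010 | prev 00010 | push {}
  [2] u=1 | in 10010 | out 10011 | prev 00000 | push {}
  [3] u=2 | in 10011 | out 11101 | prev 00000 | push {}
  [4] u=3 | in 10010 | out 00011 | prev 00000 | push {1,2}
  [5] u=4 | in 11111 | out 10111 | prev 00000 | push {0,3}
  [6] u=1 | in 10011 | out 10011 | ==
  [7] u=2 | in 10011 | out 11101 | ==
  [8] u=0 | in 10111 | out 10010 | ==
  [9] u=3 | in 10111 | out 00111 | prev 00011 | push {1,2}
  [10] u=1 | in 10111 | out 10011 | ==
  [11] u=2 | in 10111 | out 11101 | ==

Converged values:
  [0] 10010
  [1] 10011
  [2] 11101
  [3] 00111
  [4] 10111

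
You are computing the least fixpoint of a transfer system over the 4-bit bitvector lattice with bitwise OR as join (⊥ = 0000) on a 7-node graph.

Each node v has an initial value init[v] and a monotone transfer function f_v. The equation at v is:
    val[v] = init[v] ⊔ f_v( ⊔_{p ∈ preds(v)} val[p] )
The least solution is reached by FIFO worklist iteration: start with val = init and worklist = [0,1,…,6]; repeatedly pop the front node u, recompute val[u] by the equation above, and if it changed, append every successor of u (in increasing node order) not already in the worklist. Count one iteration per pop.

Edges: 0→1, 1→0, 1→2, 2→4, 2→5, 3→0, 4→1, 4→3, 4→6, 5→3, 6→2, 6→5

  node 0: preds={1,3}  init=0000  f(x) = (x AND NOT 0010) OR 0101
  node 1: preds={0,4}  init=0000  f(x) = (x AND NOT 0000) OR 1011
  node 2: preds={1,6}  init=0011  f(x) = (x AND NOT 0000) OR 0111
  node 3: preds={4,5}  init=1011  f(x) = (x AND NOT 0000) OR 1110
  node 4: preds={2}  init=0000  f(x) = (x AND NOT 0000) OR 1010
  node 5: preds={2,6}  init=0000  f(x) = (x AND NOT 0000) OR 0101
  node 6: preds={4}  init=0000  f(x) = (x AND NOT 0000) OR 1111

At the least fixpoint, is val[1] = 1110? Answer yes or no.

Iteration log — 12 steps:
  step 1. node 0  ⊔preds=1011  new=1101  old=0000  +wl: 
  step 2. node 1  ⊔preds=1101  new=1111  old=0000  +wl: 0
  step 3. node 2  ⊔preds=1111  new=1111  old=0011  +wl: 
  step 4. node 3  ⊔preds=0000  new=1111  old=1011  +wl: 
  step 5. node 4  ⊔preds=1111  new=1111  old=0000  +wl: 1,3
  step 6. node 5  ⊔preds=1111  new=1111  old=0000  +wl: 
  step 7. node 6  ⊔preds=1111  new=1111  old=0000  +wl: 2,5
  step 8. node 0  ⊔preds=1111  new=1101  stable
  step 9. node 1  ⊔preds=1111  new=1111  stable
  step 10. node 3  ⊔preds=1111  new=1111  stable
  step 11. node 2  ⊔preds=1111  new=1111  stable
  step 12. node 5  ⊔preds=1111  new=1111  stable

Least fixpoint reached:
  node 0: 1101
  node 1: 1111
  node 2: 1111
  node 3: 1111
  node 4: 1111
  node 5: 1111
  node 6: 1111

no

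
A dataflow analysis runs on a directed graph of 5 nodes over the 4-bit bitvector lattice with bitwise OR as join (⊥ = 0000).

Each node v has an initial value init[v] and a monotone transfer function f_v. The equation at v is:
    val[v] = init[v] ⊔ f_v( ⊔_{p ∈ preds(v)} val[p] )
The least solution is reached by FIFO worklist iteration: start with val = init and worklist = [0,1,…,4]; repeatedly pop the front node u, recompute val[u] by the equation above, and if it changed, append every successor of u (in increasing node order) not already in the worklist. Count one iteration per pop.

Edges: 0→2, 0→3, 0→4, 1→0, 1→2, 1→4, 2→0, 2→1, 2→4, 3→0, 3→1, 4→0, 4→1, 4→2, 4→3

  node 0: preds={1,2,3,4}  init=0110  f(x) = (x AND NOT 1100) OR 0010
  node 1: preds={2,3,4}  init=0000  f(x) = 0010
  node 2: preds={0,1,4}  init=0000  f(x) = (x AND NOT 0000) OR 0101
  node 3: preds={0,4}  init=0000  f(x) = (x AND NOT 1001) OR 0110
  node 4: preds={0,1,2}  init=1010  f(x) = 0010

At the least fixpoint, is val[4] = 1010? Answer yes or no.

yes

Worklist (10 pops):
  #1 pop 0: in=1010 → 0110 (no change)
  #2 pop 1: in=1010 → 0010 (was 0000); enqueue [0]
  #3 pop 2: in=1110 → 1111 (was 0000); enqueue [1]
  #4 pop 3: in=1110 → 0110 (was 0000); enqueue []
  #5 pop 4: in=1111 → 1010 (no change)
  #6 pop 0: in=1111 → 0111 (was 0110); enqueue [2,3,4]
  #7 pop 1: in=1111 → 0010 (no change)
  #8 pop 2: in=1111 → 1111 (no change)
  #9 pop 3: in=1111 → 0110 (no change)
  #10 pop 4: in=1111 → 1010 (no change)

Fixpoint:
  val[0] = 0111
  val[1] = 0010
  val[2] = 1111
  val[3] = 0110
  val[4] = 1010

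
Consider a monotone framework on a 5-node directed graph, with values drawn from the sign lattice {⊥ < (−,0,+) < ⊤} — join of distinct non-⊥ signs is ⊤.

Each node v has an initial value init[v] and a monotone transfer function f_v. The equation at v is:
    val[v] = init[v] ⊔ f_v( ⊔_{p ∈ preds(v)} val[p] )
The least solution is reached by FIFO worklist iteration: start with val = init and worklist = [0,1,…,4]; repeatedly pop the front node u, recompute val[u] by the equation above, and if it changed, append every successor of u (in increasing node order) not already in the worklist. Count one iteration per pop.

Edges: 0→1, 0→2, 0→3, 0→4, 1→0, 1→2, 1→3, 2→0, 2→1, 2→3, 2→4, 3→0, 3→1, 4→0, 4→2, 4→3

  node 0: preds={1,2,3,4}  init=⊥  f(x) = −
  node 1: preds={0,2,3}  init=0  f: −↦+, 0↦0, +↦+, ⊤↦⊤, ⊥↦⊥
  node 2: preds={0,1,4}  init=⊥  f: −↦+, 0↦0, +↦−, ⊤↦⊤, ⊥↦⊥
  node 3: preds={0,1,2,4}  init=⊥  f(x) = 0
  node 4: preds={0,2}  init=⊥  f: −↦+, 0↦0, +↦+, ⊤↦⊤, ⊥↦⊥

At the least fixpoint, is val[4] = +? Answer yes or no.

Iteration log — 9 steps:
  step 1. node 0  ⊔preds=0  new=−  old=⊥  +wl: 
  step 2. node 1  ⊔preds=−  new=⊤  old=0  +wl: 0
  step 3. node 2  ⊔preds=⊤  new=⊤  old=⊥  +wl: 1
  step 4. node 3  ⊔preds=⊤  new=0  old=⊥  +wl: 
  step 5. node 4  ⊔preds=⊤  new=⊤  old=⊥  +wl: 2,3
  step 6. node 0  ⊔preds=⊤  new=−  stable
  step 7. node 1  ⊔preds=⊤  new=⊤  stable
  step 8. node 2  ⊔preds=⊤  new=⊤  stable
  step 9. node 3  ⊔preds=⊤  new=0  stable

Least fixpoint reached:
  node 0: −
  node 1: ⊤
  node 2: ⊤
  node 3: 0
  node 4: ⊤

no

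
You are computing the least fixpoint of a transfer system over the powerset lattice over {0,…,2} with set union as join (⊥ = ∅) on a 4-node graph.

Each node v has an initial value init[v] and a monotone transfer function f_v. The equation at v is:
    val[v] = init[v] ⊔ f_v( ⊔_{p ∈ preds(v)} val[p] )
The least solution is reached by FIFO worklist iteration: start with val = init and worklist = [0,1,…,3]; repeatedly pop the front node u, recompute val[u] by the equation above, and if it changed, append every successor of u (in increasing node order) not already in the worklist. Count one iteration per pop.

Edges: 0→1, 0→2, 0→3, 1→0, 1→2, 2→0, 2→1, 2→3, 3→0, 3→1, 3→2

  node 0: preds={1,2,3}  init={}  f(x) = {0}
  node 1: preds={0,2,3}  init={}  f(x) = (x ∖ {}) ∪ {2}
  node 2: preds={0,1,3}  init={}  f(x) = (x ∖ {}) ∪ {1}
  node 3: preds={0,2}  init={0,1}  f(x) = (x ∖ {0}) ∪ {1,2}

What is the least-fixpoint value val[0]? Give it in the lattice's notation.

{0}

Worklist (7 pops):
  #1 pop 0: in={0,1} → {0} (was {}); enqueue []
  #2 pop 1: in={0,1} → {0,1,2} (was {}); enqueue [0]
  #3 pop 2: in={0,1,2} → {0,1,2} (was {}); enqueue [1]
  #4 pop 3: in={0,1,2} → {0,1,2} (was {0,1}); enqueue [2]
  #5 pop 0: in={0,1,2} → {0} (no change)
  #6 pop 1: in={0,1,2} → {0,1,2} (no change)
  #7 pop 2: in={0,1,2} → {0,1,2} (no change)

Fixpoint:
  val[0] = {0}
  val[1] = {0,1,2}
  val[2] = {0,1,2}
  val[3] = {0,1,2}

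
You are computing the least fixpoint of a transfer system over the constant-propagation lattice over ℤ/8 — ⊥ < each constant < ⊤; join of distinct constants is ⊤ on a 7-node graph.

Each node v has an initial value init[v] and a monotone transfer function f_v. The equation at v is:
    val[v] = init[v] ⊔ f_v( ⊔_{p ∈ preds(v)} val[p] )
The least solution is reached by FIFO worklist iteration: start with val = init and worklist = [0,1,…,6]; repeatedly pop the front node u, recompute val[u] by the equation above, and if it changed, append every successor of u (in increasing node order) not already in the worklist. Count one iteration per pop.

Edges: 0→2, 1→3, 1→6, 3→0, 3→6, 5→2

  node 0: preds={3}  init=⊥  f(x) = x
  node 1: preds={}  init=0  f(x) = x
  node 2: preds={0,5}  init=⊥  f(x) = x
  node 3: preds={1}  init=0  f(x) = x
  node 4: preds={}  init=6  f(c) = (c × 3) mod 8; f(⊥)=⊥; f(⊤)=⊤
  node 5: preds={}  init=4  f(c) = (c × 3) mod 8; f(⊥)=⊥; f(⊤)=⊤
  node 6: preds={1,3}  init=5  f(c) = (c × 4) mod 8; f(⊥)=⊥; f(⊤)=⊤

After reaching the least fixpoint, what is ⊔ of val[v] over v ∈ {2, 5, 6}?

Worklist (7 pops):
  #1 pop 0: in=0 → 0 (was ⊥); enqueue []
  #2 pop 1: in=⊥ → 0 (no change)
  #3 pop 2: in=⊤ → ⊤ (was ⊥); enqueue []
  #4 pop 3: in=0 → 0 (no change)
  #5 pop 4: in=⊥ → 6 (no change)
  #6 pop 5: in=⊥ → 4 (no change)
  #7 pop 6: in=0 → ⊤ (was 5); enqueue []

Fixpoint:
  val[0] = 0
  val[1] = 0
  val[2] = ⊤
  val[3] = 0
  val[4] = 6
  val[5] = 4
  val[6] = ⊤

⊤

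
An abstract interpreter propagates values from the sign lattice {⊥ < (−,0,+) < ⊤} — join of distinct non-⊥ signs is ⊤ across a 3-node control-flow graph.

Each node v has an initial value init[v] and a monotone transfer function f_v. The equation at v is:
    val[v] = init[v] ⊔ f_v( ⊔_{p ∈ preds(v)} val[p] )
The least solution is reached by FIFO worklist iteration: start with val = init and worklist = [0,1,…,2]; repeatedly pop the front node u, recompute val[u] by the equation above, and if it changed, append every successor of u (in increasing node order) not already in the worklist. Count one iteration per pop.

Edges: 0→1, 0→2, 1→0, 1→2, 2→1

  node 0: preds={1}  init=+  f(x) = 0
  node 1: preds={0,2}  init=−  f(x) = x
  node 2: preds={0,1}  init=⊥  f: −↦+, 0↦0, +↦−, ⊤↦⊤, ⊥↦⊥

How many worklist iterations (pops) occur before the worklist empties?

5

Trace (5 dequeues):
  [1] u=0 | in − | out ⊤ | prev + | push {}
  [2] u=1 | in ⊤ | out ⊤ | prev − | push {0}
  [3] u=2 | in ⊤ | out ⊤ | prev ⊥ | push {1}
  [4] u=0 | in ⊤ | out ⊤ | ==
  [5] u=1 | in ⊤ | out ⊤ | ==

Converged values:
  [0] ⊤
  [1] ⊤
  [2] ⊤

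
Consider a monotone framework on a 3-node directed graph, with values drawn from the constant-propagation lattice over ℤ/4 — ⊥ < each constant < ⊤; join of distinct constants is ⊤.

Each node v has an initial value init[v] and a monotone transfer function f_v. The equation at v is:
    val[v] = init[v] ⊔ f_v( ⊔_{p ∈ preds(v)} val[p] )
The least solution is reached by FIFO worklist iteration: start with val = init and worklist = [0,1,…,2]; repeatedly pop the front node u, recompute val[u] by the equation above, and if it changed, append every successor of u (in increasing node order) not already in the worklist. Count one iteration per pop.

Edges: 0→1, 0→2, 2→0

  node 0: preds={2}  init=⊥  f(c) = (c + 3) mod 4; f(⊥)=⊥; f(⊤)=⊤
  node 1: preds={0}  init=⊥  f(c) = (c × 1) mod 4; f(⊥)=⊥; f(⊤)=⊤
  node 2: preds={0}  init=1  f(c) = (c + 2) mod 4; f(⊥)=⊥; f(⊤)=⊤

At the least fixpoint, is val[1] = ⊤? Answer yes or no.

Iteration log — 6 steps:
  step 1. node 0  ⊔preds=1  new=0  old=⊥  +wl: 
  step 2. node 1  ⊔preds=0  new=0  old=⊥  +wl: 
  step 3. node 2  ⊔preds=0  new=⊤  old=1  +wl: 0
  step 4. node 0  ⊔preds=⊤  new=⊤  old=0  +wl: 1,2
  step 5. node 1  ⊔preds=⊤  new=⊤  old=0  +wl: 
  step 6. node 2  ⊔preds=⊤  new=⊤  stable

Least fixpoint reached:
  node 0: ⊤
  node 1: ⊤
  node 2: ⊤

yes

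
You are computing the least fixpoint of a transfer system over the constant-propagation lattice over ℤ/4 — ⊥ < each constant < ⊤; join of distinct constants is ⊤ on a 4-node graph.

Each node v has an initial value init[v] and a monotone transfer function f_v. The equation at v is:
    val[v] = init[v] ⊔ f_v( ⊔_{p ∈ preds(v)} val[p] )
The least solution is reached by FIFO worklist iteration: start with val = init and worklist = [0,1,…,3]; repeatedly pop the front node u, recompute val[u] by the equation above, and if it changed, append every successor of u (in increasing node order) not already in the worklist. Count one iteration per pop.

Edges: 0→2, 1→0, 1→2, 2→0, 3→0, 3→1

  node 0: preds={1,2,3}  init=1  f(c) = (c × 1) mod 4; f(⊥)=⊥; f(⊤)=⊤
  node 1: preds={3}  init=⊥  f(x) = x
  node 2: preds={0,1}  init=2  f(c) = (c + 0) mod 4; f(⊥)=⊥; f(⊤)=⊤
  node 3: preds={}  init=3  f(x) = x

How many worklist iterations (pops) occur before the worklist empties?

Iteration log — 5 steps:
  step 1. node 0  ⊔preds=⊤  new=⊤  old=1  +wl: 
  step 2. node 1  ⊔preds=3  new=3  old=⊥  +wl: 0
  step 3. node 2  ⊔preds=⊤  new=⊤  old=2  +wl: 
  step 4. node 3  ⊔preds=⊥  new=3  stable
  step 5. node 0  ⊔preds=⊤  new=⊤  stable

Least fixpoint reached:
  node 0: ⊤
  node 1: 3
  node 2: ⊤
  node 3: 3

5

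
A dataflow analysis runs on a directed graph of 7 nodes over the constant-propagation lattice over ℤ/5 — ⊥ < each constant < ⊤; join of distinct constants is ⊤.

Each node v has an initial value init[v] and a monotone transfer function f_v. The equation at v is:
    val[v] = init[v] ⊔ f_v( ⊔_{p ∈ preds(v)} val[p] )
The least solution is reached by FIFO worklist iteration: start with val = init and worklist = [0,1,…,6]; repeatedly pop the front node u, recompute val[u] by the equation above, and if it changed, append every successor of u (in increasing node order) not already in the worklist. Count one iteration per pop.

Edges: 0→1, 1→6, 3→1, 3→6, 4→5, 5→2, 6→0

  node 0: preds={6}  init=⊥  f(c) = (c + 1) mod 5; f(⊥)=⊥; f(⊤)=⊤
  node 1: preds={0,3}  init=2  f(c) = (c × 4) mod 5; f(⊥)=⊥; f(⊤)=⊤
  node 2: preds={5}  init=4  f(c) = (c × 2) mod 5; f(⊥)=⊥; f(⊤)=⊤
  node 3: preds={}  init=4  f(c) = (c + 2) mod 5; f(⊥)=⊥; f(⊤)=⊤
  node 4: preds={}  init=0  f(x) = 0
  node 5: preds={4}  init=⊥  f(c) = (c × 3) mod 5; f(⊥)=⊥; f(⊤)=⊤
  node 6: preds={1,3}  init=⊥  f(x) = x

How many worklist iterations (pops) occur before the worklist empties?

Worklist (10 pops):
  #1 pop 0: in=⊥ → ⊥ (no change)
  #2 pop 1: in=4 → ⊤ (was 2); enqueue []
  #3 pop 2: in=⊥ → 4 (no change)
  #4 pop 3: in=⊥ → 4 (no change)
  #5 pop 4: in=⊥ → 0 (no change)
  #6 pop 5: in=0 → 0 (was ⊥); enqueue [2]
  #7 pop 6: in=⊤ → ⊤ (was ⊥); enqueue [0]
  #8 pop 2: in=0 → ⊤ (was 4); enqueue []
  #9 pop 0: in=⊤ → ⊤ (was ⊥); enqueue [1]
  #10 pop 1: in=⊤ → ⊤ (no change)

Fixpoint:
  val[0] = ⊤
  val[1] = ⊤
  val[2] = ⊤
  val[3] = 4
  val[4] = 0
  val[5] = 0
  val[6] = ⊤

10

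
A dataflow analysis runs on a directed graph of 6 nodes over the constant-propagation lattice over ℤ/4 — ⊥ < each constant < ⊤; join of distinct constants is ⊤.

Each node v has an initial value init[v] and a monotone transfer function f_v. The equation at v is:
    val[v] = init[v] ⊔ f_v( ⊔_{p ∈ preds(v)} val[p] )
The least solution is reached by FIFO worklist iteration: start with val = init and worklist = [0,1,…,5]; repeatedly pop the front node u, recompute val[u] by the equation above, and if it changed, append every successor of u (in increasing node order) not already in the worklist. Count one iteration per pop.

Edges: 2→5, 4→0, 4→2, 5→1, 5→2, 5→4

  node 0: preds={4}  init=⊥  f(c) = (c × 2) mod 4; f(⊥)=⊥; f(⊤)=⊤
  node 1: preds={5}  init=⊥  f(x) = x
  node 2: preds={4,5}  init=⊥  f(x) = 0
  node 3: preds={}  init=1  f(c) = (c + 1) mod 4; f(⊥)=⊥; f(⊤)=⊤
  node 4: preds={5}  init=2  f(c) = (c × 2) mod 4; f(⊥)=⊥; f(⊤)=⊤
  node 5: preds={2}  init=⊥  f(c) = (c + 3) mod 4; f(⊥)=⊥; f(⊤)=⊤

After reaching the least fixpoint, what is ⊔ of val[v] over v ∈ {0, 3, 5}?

⊤

Trace (9 dequeues):
  [1] u=0 | in 2 | out 0 | prev ⊥ | push {}
  [2] u=1 | in ⊥ | out ⊥ | ==
  [3] u=2 | in 2 | out 0 | prev ⊥ | push {}
  [4] u=3 | in ⊥ | out 1 | ==
  [5] u=4 | in ⊥ | out 2 | ==
  [6] u=5 | in 0 | out 3 | prev ⊥ | push {1,2,4}
  [7] u=1 | in 3 | out 3 | prev ⊥ | push {}
  [8] u=2 | in ⊤ | out 0 | ==
  [9] u=4 | in 3 | out 2 | ==

Converged values:
  [0] 0
  [1] 3
  [2] 0
  [3] 1
  [4] 2
  [5] 3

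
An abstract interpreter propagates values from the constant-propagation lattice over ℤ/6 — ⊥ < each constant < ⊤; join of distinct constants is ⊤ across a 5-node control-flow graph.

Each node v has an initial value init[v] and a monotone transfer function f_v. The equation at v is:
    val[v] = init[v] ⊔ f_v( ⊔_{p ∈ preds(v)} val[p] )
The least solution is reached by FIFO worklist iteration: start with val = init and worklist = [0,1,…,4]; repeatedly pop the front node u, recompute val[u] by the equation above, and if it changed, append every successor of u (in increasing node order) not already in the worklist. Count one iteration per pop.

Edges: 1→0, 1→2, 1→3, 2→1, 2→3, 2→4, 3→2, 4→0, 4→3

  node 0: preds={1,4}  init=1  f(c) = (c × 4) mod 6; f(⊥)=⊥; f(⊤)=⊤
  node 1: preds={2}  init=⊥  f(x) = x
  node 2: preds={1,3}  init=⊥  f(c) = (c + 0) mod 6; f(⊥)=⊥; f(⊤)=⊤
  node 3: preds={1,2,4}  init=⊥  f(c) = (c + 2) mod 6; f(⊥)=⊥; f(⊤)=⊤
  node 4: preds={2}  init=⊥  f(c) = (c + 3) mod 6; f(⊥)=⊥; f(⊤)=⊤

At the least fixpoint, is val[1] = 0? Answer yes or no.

Iteration log — 5 steps:
  step 1. node 0  ⊔preds=⊥  new=1  stable
  step 2. node 1  ⊔preds=⊥  new=⊥  stable
  step 3. node 2  ⊔preds=⊥  new=⊥  stable
  step 4. node 3  ⊔preds=⊥  new=⊥  stable
  step 5. node 4  ⊔preds=⊥  new=⊥  stable

Least fixpoint reached:
  node 0: 1
  node 1: ⊥
  node 2: ⊥
  node 3: ⊥
  node 4: ⊥

no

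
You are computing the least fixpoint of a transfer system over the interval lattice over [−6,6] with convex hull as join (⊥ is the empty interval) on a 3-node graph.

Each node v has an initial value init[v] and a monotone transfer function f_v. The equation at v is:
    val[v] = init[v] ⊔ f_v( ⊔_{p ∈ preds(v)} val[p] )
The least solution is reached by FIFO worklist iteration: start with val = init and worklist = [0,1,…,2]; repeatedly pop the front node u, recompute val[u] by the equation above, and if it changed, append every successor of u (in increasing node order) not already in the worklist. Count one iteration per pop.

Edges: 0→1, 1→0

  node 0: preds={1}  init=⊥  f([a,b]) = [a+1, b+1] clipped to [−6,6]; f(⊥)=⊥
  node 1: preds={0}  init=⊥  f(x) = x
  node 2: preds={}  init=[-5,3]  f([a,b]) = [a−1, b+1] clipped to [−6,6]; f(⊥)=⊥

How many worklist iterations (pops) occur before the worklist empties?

Worklist (3 pops):
  #1 pop 0: in=⊥ → ⊥ (no change)
  #2 pop 1: in=⊥ → ⊥ (no change)
  #3 pop 2: in=⊥ → [-5,3] (no change)

Fixpoint:
  val[0] = ⊥
  val[1] = ⊥
  val[2] = [-5,3]

3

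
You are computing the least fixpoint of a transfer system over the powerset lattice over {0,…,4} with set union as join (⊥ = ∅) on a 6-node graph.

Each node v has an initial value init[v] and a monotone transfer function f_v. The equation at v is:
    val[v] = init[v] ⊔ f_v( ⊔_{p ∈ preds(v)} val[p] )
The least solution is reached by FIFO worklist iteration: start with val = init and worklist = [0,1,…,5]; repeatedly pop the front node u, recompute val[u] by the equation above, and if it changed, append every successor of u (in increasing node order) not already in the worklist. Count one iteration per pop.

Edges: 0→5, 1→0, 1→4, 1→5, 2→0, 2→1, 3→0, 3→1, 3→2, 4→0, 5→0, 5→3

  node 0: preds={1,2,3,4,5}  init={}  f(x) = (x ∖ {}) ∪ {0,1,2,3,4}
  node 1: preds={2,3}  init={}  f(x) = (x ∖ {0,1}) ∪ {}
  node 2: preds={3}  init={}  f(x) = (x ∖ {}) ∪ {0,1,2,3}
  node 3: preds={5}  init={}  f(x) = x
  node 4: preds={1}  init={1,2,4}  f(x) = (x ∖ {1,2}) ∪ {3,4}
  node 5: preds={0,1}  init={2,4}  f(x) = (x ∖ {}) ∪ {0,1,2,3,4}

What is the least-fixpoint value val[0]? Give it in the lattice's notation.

Iteration log — 15 steps:
  step 1. node 0  ⊔preds={1,2,4}  new={0,1,2,3,4}  old={}  +wl: 
  step 2. node 1  ⊔preds={}  new={}  stable
  step 3. node 2  ⊔preds={}  new={0,1,2,3}  old={}  +wl: 0,1
  step 4. node 3  ⊔preds={2,4}  new={2,4}  old={}  +wl: 2
  step 5. node 4  ⊔preds={}  new={1,2,3,4}  old={1,2,4}  +wl: 
  step 6. node 5  ⊔preds={0,1,2,3,4}  new={0,1,2,3,4}  old={2,4}  +wl: 3
  step 7. node 0  ⊔preds={0,1,2,3,4}  new={0,1,2,3,4}  stable
  step 8. node 1  ⊔preds={0,1,2,3,4}  new={2,3,4}  old={}  +wl: 0,4,5
  step 9. node 2  ⊔preds={2,4}  new={0,1,2,3,4}  old={0,1,2,3}  +wl: 1
  step 10. node 3  ⊔preds={0,1,2,3,4}  new={0,1,2,3,4}  old={2,4}  +wl: 2
  step 11. node 0  ⊔preds={0,1,2,3,4}  new={0,1,2,3,4}  stable
  step 12. node 4  ⊔preds={2,3,4}  new={1,2,3,4}  stable
  step 13. node 5  ⊔preds={0,1,2,3,4}  new={0,1,2,3,4}  stable
  step 14. node 1  ⊔preds={0,1,2,3,4}  new={2,3,4}  stable
  step 15. node 2  ⊔preds={0,1,2,3,4}  new={0,1,2,3,4}  stable

Least fixpoint reached:
  node 0: {0,1,2,3,4}
  node 1: {2,3,4}
  node 2: {0,1,2,3,4}
  node 3: {0,1,2,3,4}
  node 4: {1,2,3,4}
  node 5: {0,1,2,3,4}

{0,1,2,3,4}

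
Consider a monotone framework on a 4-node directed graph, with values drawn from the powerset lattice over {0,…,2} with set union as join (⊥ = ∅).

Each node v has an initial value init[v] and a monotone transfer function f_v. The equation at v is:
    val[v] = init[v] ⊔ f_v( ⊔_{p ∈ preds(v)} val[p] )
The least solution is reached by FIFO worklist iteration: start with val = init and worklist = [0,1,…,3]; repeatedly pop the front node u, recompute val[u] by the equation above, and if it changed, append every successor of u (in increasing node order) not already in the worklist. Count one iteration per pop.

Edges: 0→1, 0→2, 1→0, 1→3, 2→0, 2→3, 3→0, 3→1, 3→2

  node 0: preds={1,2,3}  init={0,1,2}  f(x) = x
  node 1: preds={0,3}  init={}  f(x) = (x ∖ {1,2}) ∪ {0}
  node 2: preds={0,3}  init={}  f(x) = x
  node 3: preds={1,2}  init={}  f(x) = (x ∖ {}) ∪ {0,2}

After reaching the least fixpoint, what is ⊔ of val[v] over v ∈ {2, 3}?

Iteration log — 7 steps:
  step 1. node 0  ⊔preds={}  new={0,1,2}  stable
  step 2. node 1  ⊔preds={0,1,2}  new={0}  old={}  +wl: 0
  step 3. node 2  ⊔preds={0,1,2}  new={0,1,2}  old={}  +wl: 
  step 4. node 3  ⊔preds={0,1,2}  new={0,1,2}  old={}  +wl: 1,2
  step 5. node 0  ⊔preds={0,1,2}  new={0,1,2}  stable
  step 6. node 1  ⊔preds={0,1,2}  new={0}  stable
  step 7. node 2  ⊔preds={0,1,2}  new={0,1,2}  stable

Least fixpoint reached:
  node 0: {0,1,2}
  node 1: {0}
  node 2: {0,1,2}
  node 3: {0,1,2}

{0,1,2}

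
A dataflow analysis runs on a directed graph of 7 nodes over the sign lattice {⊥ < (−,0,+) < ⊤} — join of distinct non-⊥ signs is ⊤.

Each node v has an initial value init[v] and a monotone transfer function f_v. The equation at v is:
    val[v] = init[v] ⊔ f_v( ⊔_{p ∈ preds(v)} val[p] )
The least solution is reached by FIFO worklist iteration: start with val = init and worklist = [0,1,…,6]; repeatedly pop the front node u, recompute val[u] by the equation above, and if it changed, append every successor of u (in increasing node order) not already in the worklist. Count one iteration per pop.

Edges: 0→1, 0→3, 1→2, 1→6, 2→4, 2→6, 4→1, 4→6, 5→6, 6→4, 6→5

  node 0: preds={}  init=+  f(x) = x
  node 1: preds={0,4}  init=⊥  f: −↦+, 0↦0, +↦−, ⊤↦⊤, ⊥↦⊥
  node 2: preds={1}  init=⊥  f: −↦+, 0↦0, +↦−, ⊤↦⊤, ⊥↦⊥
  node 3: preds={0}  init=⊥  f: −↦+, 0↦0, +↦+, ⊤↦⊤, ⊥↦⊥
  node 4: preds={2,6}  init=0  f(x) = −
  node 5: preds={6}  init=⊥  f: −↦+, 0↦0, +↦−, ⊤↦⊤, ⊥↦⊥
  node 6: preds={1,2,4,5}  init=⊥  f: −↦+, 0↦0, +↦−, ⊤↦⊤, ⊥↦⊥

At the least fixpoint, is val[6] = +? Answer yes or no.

Worklist (11 pops):
  #1 pop 0: in=⊥ → + (no change)
  #2 pop 1: in=⊤ → ⊤ (was ⊥); enqueue []
  #3 pop 2: in=⊤ → ⊤ (was ⊥); enqueue []
  #4 pop 3: in=+ → + (was ⊥); enqueue []
  #5 pop 4: in=⊤ → ⊤ (was 0); enqueue [1]
  #6 pop 5: in=⊥ → ⊥ (no change)
  #7 pop 6: in=⊤ → ⊤ (was ⊥); enqueue [4,5]
  #8 pop 1: in=⊤ → ⊤ (no change)
  #9 pop 4: in=⊤ → ⊤ (no change)
  #10 pop 5: in=⊤ → ⊤ (was ⊥); enqueue [6]
  #11 pop 6: in=⊤ → ⊤ (no change)

Fixpoint:
  val[0] = +
  val[1] = ⊤
  val[2] = ⊤
  val[3] = +
  val[4] = ⊤
  val[5] = ⊤
  val[6] = ⊤

no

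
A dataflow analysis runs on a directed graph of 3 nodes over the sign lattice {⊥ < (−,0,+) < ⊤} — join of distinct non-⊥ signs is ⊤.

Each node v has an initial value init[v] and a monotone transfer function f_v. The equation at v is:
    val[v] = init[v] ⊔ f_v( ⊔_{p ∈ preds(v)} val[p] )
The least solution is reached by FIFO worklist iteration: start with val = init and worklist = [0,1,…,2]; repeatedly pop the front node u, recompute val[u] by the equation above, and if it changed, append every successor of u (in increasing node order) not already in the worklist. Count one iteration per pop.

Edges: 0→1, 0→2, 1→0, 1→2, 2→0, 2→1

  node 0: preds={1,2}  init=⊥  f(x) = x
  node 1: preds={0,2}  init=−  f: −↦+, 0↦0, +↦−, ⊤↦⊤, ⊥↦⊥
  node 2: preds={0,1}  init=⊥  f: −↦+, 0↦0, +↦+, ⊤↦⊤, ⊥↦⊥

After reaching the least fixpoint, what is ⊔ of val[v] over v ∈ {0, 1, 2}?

Worklist (6 pops):
  #1 pop 0: in=− → − (was ⊥); enqueue []
  #2 pop 1: in=− → ⊤ (was −); enqueue [0]
  #3 pop 2: in=⊤ → ⊤ (was ⊥); enqueue [1]
  #4 pop 0: in=⊤ → ⊤ (was −); enqueue [2]
  #5 pop 1: in=⊤ → ⊤ (no change)
  #6 pop 2: in=⊤ → ⊤ (no change)

Fixpoint:
  val[0] = ⊤
  val[1] = ⊤
  val[2] = ⊤

⊤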